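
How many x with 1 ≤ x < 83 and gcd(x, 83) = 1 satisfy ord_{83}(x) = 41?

40

φ(83) = 83 − 1 = 82 = 2 · 41.
In a cyclic group of order 82, there are φ(d) elements of order d for each divisor d of 82, and zero for non-divisors.
41 | 82, and φ(41) = 41 − 1 = 40.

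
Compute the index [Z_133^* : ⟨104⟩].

6

Since 104 ∈ (Z/133Z)^×, its order divides φ(133) = φ(7·19) = (7−1)·(19−1) = 6·18 = 108 = 2^2 · 3^3.
Divisors of 108: 1, 2, 3, 4, 6, 9, 12, 18, 27, 36, 54, 108.
Test each divisor d:
104^1 ≡ 104 (mod 133)
104^2 ≡ 43 (mod 133)
104^3 ≡ 83 (mod 133)
104^4 ≡ 120 (mod 133)
104^6 ≡ 106 (mod 133)
104^9 ≡ 20 (mod 133)
104^12 ≡ 64 (mod 133)
104^18 ≡ 1 (mod 133) ✓
So ord_133(104) = 18, hence |⟨104⟩| = 18.
[(Z/133Z)^× : ⟨104⟩] = 108/18 = 6.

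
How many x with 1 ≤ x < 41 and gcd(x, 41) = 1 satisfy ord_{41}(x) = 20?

φ(41) = 41 − 1 = 40 = 2^3 · 5.
(Z/41Z)^× is cyclic (|G| = 40); a cyclic group of order m has exactly φ(d) elements of each order d | m, and none otherwise.
20 = 2^2 · 5 divides 40, and φ(20) = 8.

8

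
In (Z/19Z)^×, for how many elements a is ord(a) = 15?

φ(19) = 19 − 1 = 18 = 2 · 3^2.
(Z/19Z)^× is cyclic (|G| = 18); a cyclic group of order m has exactly φ(d) elements of each order d | m, and none otherwise.
15 does not divide 18, so no element of (Z/19Z)^× has order 15.

0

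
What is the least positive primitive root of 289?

3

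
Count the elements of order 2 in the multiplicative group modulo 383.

1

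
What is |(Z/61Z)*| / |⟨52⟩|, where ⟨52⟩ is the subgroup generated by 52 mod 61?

ord(52) | φ(61) = 61 − 1 = 60 = 2^2 · 3 · 5.
Divisors of 60: 1, 2, 3, 4, 5, 6, 10, 12, 15, 20, 30, 60.
Check 52^d mod 61 for each divisor in increasing order:
52^1 ≡ 52 (mod 61)
52^2 ≡ 20 (mod 61)
52^3 ≡ 3 (mod 61)
52^4 ≡ 34 (mod 61)
52^5 ≡ 60 (mod 61)
52^6 ≡ 9 (mod 61)
52^10 ≡ 1 (mod 61) ✓
The order of 52 is 10, so the subgroup it generates has 10 elements.
The index is φ(61) / ord(52) = 60 / 10 = 6.

6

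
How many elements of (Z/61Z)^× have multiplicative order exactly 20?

φ(61) = 61 − 1 = 60 = 2^2 · 3 · 5.
Since (Z/61Z)^× is cyclic of order 60, the number of elements of order d is φ(d) when d | 60 and 0 otherwise.
20 = 2^2 · 5 divides 60, and φ(20) = 8.

8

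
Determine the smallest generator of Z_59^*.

2

φ(59) = 59 − 1 = 58 = 2 · 29.
Test candidates g = 2, 3, … against the prime factors q ∈ {2, 29} of φ(59): g is a generator iff g^(58/q) ≢ 1 for every such q.
g = 2: 2^29 ≡ 58; 2^2 ≡ 4 — none is 1, so 2 is a primitive root.
The smallest primitive root modulo 59 is 2.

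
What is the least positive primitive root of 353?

φ(353) = 353 − 1 = 352 = 2^5 · 11.
Test candidates g = 2, 3, … against the prime factors q ∈ {2, 11} of φ(353): g is a generator iff g^(352/q) ≢ 1 for every such q.
g = 2: 2^176 ≡ 1 — hits 1, so not a primitive root.
g = 3: 3^176 ≡ 352; 3^32 ≡ 140 — none is 1, so 3 is a primitive root.
Hence the least primitive root of 353 is 3.

3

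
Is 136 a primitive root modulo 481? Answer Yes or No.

No

481 = 13 · 37 is a product of two distinct odd primes, so (Z/481Z)^× ≅ (Z/13Z)^× × (Z/37Z)^× is not cyclic.
No primitive root modulo 481 exists; in particular 136 is not one.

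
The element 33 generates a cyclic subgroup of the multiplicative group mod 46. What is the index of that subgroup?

1

ord(33) | φ(46) = φ(2)·φ(23) = 1·22 = 22 = 2 · 11.
Divisors of 22: 1, 2, 11, 22.
Check 33^d mod 46 for each divisor in increasing order:
33^1 ≡ 33
33^2 ≡ 31
33^11 ≡ 45
33^22 ≡ 1
So ord_46(33) = 22, hence |⟨33⟩| = 22.
The index is φ(46) / ord(33) = 22 / 22 = 1.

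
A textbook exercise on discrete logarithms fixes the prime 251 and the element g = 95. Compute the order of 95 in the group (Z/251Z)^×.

Since 95 ∈ (Z/251Z)^×, its order divides φ(251) = 251 − 1 = 250 = 2 · 5^3.
Divisors of 250: 1, 2, 5, 10, 25, 50, 125, 250.
Check 95^d mod 251 for each divisor in increasing order:
95^1 ≡ 95 (mod 251)
95^2 ≡ 240 (mod 251)
95^5 ≡ 200 (mod 251)
95^10 ≡ 91 (mod 251)
95^25 ≡ 102 (mod 251)
95^50 ≡ 113 (mod 251)
95^125 ≡ 250 (mod 251)
95^250 ≡ 1 (mod 251) ✓
So ord_251(95) = 250.

250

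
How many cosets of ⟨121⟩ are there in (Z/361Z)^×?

6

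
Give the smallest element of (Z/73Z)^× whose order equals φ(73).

5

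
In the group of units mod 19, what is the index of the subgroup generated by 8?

3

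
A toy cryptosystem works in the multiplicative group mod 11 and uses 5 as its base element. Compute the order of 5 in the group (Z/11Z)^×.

5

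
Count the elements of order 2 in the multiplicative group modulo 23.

1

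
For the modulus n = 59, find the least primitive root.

2

φ(59) = 59 − 1 = 58 = 2 · 29.
Test candidates g = 2, 3, … against the prime factors q ∈ {2, 29} of φ(59): g is a generator iff g^(58/q) ≢ 1 for every such q.
g = 2: 2^29 ≡ 58; 2^2 ≡ 4 — none is 1, so 2 is a primitive root.
So 2 is the smallest generator of (Z/59Z)^×.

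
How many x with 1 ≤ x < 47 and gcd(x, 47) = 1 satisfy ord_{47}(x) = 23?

φ(47) = 47 − 1 = 46 = 2 · 23.
In a cyclic group of order 46, there are φ(d) elements of order d for each divisor d of 46, and zero for non-divisors.
23 | 46, and φ(23) = 23 − 1 = 22.

22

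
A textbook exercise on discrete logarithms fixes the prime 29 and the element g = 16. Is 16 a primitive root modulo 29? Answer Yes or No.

No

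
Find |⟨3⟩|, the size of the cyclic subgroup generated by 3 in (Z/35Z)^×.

By Lagrange's theorem, ord_35(3) divides φ(35) = φ(5·7) = (5−1)·(7−1) = 4·6 = 24 = 2^3 · 3.
Divisors of 24: 1, 2, 3, 4, 6, 8, 12, 24.
Evaluate successive powers at the divisors of 24:
3^1 ≡ 3 (mod 35)
3^2 ≡ 9 (mod 35)
3^3 ≡ 27 (mod 35)
3^4 ≡ 11 (mod 35)
3^6 ≡ 29 (mod 35)
3^8 ≡ 16 (mod 35)
3^12 ≡ 1 (mod 35) ✓
Hence ord(3) = 12.

12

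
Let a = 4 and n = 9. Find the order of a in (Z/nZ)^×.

3

ord(4) | φ(9) = φ(3^2) = 3·(3−1) = 6 = 2 · 3.
Divisors of 6: 1, 2, 3, 6.
Evaluate successive powers at the divisors of 6:
4^1 ≡ 4 (mod 9)
4^2 ≡ 7 (mod 9)
4^3 ≡ 1 (mod 9) ✓
The smallest such exponent is 3, so the order of 4 is 3.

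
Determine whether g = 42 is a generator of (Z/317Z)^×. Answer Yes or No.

No

φ(317) = 317 − 1 = 316 = 2^2 · 79.
42 is a primitive root mod 317 iff 42^(φ(317)/q) ≢ 1 for every prime q | φ(317), i.e. q ∈ {2, 79}.
42^158 ≡ 1 (mod 317)  [q = 2: ≡ 1 ✗]
42^4 ≡ 24 (mod 317)  [q = 79: ≢ 1 ✓]
Since 42^158 ≡ 1, the order of 42 divides 158 < 316, so 42 is not a primitive root.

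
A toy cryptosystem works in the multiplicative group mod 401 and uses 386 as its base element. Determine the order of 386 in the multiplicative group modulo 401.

By Lagrange's theorem, ord_401(386) divides φ(401) = 401 − 1 = 400 = 2^4 · 5^2.
Divisors of 400: 1, 2, 4, 5, 8, 10, 16, 20, 25, 40, 50, 80, 100, 200, 400.
Compute 386^d (mod 401) for the divisors d until we hit 1:
386^1 ≡ 386
386^2 ≡ 225
386^4 ≡ 99
386^5 ≡ 119
386^8 ≡ 177
386^10 ≡ 126
386^16 ≡ 51
386^20 ≡ 237
386^25 ≡ 133
386^40 ≡ 29
386^50 ≡ 45
386^80 ≡ 39
386^100 ≡ 20
386^200 ≡ 400
386^400 ≡ 1
So ord_401(386) = 400.

400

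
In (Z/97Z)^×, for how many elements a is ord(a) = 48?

16

φ(97) = 97 − 1 = 96 = 2^5 · 3.
In a cyclic group of order 96, there are φ(d) elements of order d for each divisor d of 96, and zero for non-divisors.
48 = 2^4 · 3 divides 96, and φ(48) = 16.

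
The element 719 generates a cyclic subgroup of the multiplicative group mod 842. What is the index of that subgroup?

3

By Lagrange's theorem, ord_842(719) divides φ(842) = φ(2)·φ(421) = 1·420 = 420 = 2^2 · 3 · 5 · 7.
Divisors of 420: 1, 2, 3, 4, 5, 6, 7, 10, 12, 14, 15, 20, 21, 28, 30, 35, 42, 60, 70, 84, 105, 140, 210, 420.
Compute 719^d (mod 842) for the divisors d until we hit 1:
719^1 ≡ 719
719^2 ≡ 815
719^3 ≡ 795
719^4 ≡ 729
719^5 ≡ 427
719^6 ≡ 525
719^7 ≡ 259
719^10 ≡ 457
719^12 ≡ 291
719^14 ≡ 563
719^15 ≡ 637
719^20 ≡ 33
719^21 ≡ 151
719^28 ≡ 377
719^30 ≡ 767
719^35 ≡ 813
719^42 ≡ 67
719^60 ≡ 573
719^70 ≡ 841
719^84 ≡ 279
719^105 ≡ 29
719^140 ≡ 1
The order of 719 is 140, so the subgroup it generates has 140 elements.
Index = |(Z/842Z)^×| / |⟨719⟩| = 420 / 140 = 3.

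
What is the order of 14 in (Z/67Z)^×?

11

Since 14 ∈ (Z/67Z)^×, its order divides φ(67) = 67 − 1 = 66 = 2 · 3 · 11.
Divisors of 66: 1, 2, 3, 6, 11, 22, 33, 66.
Test each divisor d:
14^1 ≡ 14
14^2 ≡ 62
14^3 ≡ 64
14^6 ≡ 9
14^11 ≡ 1
Hence ord(14) = 11.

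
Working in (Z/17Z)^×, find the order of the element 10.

16

ord(10) | φ(17) = 17 − 1 = 16 = 2^4.
Divisors of 16: 1, 2, 4, 8, 16.
Test each divisor d:
10^1 ≡ 10 (mod 17)
10^2 ≡ 15 (mod 17)
10^4 ≡ 4 (mod 17)
10^8 ≡ 16 (mod 17)
10^16 ≡ 1 (mod 17) ✓
Therefore the multiplicative order of 10 modulo 17 is 16.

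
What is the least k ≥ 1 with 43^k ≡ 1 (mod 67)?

The order of 43 must divide φ(67) = 67 − 1 = 66 = 2 · 3 · 11.
Divisors of 66: 1, 2, 3, 6, 11, 22, 33, 66.
Compute 43^d (mod 67) for the divisors d until we hit 1:
43^1 ≡ 43 (mod 67)
43^2 ≡ 40 (mod 67)
43^3 ≡ 45 (mod 67)
43^6 ≡ 15 (mod 67)
43^11 ≡ 66 (mod 67)
43^22 ≡ 1 (mod 67) ✓
Hence ord(43) = 22.

22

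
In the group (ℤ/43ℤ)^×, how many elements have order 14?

φ(43) = 43 − 1 = 42 = 2 · 3 · 7.
(Z/43Z)^× is cyclic (|G| = 42); a cyclic group of order m has exactly φ(d) elements of each order d | m, and none otherwise.
14 = 2 · 7 divides 42, and φ(14) = 6.

6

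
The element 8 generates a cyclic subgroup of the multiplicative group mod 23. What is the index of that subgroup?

2

By Lagrange's theorem, ord_23(8) divides φ(23) = 23 − 1 = 22 = 2 · 11.
Divisors of 22: 1, 2, 11, 22.
Evaluate successive powers at the divisors of 22:
8^1 ≡ 8 (mod 23)
8^2 ≡ 18 (mod 23)
8^11 ≡ 1 (mod 23) ✓
The order of 8 is 11, so the subgroup it generates has 11 elements.
[(Z/23Z)^× : ⟨8⟩] = 22/11 = 2.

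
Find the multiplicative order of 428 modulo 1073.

126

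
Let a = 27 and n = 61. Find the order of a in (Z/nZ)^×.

By Lagrange's theorem, ord_61(27) divides φ(61) = 61 − 1 = 60 = 2^2 · 3 · 5.
Divisors of 60: 1, 2, 3, 4, 5, 6, 10, 12, 15, 20, 30, 60.
Check 27^d mod 61 for each divisor in increasing order:
27^1 ≡ 27 (mod 61)
27^2 ≡ 58 (mod 61)
27^3 ≡ 41 (mod 61)
27^4 ≡ 9 (mod 61)
27^5 ≡ 60 (mod 61)
27^6 ≡ 34 (mod 61)
27^10 ≡ 1 (mod 61) ✓
Hence ord(27) = 10.

10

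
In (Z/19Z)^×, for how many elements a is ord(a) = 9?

6

φ(19) = 19 − 1 = 18 = 2 · 3^2.
In a cyclic group of order 18, there are φ(d) elements of order d for each divisor d of 18, and zero for non-divisors.
9 = 3^2 divides 18, and φ(9) = 6.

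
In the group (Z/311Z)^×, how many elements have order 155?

120

φ(311) = 311 − 1 = 310 = 2 · 5 · 31.
Since (Z/311Z)^× is cyclic of order 310, the number of elements of order d is φ(d) when d | 310 and 0 otherwise.
155 = 5 · 31 divides 310, and φ(155) = 120.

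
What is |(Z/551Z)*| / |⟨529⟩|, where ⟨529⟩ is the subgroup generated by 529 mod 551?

8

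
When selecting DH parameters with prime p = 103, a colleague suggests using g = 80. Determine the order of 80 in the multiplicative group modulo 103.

The order of 80 must divide φ(103) = 103 − 1 = 102 = 2 · 3 · 17.
Divisors of 102: 1, 2, 3, 6, 17, 34, 51, 102.
Evaluate successive powers at the divisors of 102:
80^1 ≡ 80 (mod 103)
80^2 ≡ 14 (mod 103)
80^3 ≡ 90 (mod 103)
80^6 ≡ 66 (mod 103)
80^17 ≡ 102 (mod 103)
80^34 ≡ 1 (mod 103) ✓
Therefore the multiplicative order of 80 modulo 103 is 34.

34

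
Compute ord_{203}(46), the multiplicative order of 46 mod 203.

12

Since 46 ∈ (Z/203Z)^×, its order divides φ(203) = φ(7·29) = (7−1)·(29−1) = 6·28 = 168 = 2^3 · 3 · 7.
Divisors of 168: 1, 2, 3, 4, 6, 7, 8, 12, 14, 21, 24, 28, 42, 56, 84, 168.
Test each divisor d:
46^1 ≡ 46 (mod 203)
46^2 ≡ 86 (mod 203)
46^3 ≡ 99 (mod 203)
46^4 ≡ 88 (mod 203)
46^6 ≡ 57 (mod 203)
46^7 ≡ 186 (mod 203)
46^8 ≡ 30 (mod 203)
46^12 ≡ 1 (mod 203) ✓
So ord_203(46) = 12.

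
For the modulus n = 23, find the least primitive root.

5

φ(23) = 23 − 1 = 22 = 2 · 11.
g is a primitive root iff g^(22/q) ≢ 1 (mod 23) for each prime q ∈ {2, 11}.
g = 2: 2^11 ≡ 1 — hits 1, so not a primitive root.
g = 3: 3^11 ≡ 1 — hits 1, so not a primitive root.
g = 4: 4^11 ≡ 1 — hits 1, so not a primitive root.
g = 5: 5^11 ≡ 22; 5^2 ≡ 2 — none is 1, so 5 is a primitive root.
Hence the least primitive root of 23 is 5.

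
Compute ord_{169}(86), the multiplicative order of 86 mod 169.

The order of 86 must divide φ(169) = φ(13^2) = 13·(13−1) = 156 = 2^2 · 3 · 13.
Divisors of 156: 1, 2, 3, 4, 6, 12, 13, 26, 39, 52, 78, 156.
Check 86^d mod 169 for each divisor in increasing order:
86^1 ≡ 86 (mod 169)
86^2 ≡ 129 (mod 169)
86^3 ≡ 109 (mod 169)
86^4 ≡ 79 (mod 169)
86^6 ≡ 51 (mod 169)
86^12 ≡ 66 (mod 169)
86^13 ≡ 99 (mod 169)
86^26 ≡ 168 (mod 169)
86^39 ≡ 70 (mod 169)
86^52 ≡ 1 (mod 169) ✓
Therefore the multiplicative order of 86 modulo 169 is 52.

52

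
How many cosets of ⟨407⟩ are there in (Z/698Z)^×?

The order of 407 must divide φ(698) = φ(2)·φ(349) = 1·348 = 348 = 2^2 · 3 · 29.
Divisors of 348: 1, 2, 3, 4, 6, 12, 29, 58, 87, 116, 174, 348.
Check 407^d mod 698 for each divisor in increasing order:
407^1 ≡ 407 (mod 698)
407^2 ≡ 223 (mod 698)
407^3 ≡ 21 (mod 698)
407^4 ≡ 171 (mod 698)
407^6 ≡ 441 (mod 698)
407^12 ≡ 437 (mod 698)
407^29 ≡ 213 (mod 698)
407^58 ≡ 697 (mod 698)
407^87 ≡ 485 (mod 698)
407^116 ≡ 1 (mod 698) ✓
Thus |⟨407⟩| = ord(407) = 116.
Index = |(Z/698Z)^×| / |⟨407⟩| = 348 / 116 = 3.

3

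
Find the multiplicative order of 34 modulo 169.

52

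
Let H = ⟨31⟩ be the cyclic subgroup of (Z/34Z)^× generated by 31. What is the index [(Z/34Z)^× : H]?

1

The order of 31 must divide φ(34) = φ(2)·φ(17) = 1·16 = 16 = 2^4.
Divisors of 16: 1, 2, 4, 8, 16.
Compute 31^d (mod 34) for the divisors d until we hit 1:
31^1 ≡ 31 (mod 34)
31^2 ≡ 9 (mod 34)
31^4 ≡ 13 (mod 34)
31^8 ≡ 33 (mod 34)
31^16 ≡ 1 (mod 34) ✓
Thus |⟨31⟩| = ord(31) = 16.
Index = |(Z/34Z)^×| / |⟨31⟩| = 16 / 16 = 1.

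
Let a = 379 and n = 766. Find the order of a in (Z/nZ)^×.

382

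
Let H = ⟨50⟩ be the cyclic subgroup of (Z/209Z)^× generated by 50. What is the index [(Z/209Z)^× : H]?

ord(50) | φ(209) = φ(11·19) = (11−1)·(19−1) = 10·18 = 180 = 2^2 · 3^2 · 5.
Divisors of 180: 1, 2, 3, 4, 5, 6, 9, 10, 12, 15, 18, 20, 30, 36, 45, 60, 90, 180.
Test each divisor d:
50^1 ≡ 50 (mod 209)
50^2 ≡ 201 (mod 209)
50^3 ≡ 18 (mod 209)
50^4 ≡ 64 (mod 209)
50^5 ≡ 65 (mod 209)
50^6 ≡ 115 (mod 209)
50^9 ≡ 189 (mod 209)
50^10 ≡ 45 (mod 209)
50^12 ≡ 58 (mod 209)
50^15 ≡ 208 (mod 209)
50^18 ≡ 191 (mod 209)
50^20 ≡ 144 (mod 209)
50^30 ≡ 1 (mod 209) ✓
Thus |⟨50⟩| = ord(50) = 30.
[(Z/209Z)^× : ⟨50⟩] = 180/30 = 6.

6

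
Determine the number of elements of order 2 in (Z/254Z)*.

1

φ(254) = φ(2)·φ(127) = 1·126 = 126 = 2 · 3^2 · 7.
Since (Z/254Z)^× is cyclic of order 126, the number of elements of order d is φ(d) when d | 126 and 0 otherwise.
2 | 126, and φ(2) = 2 − 1 = 1.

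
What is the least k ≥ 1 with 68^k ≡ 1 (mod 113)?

112

ord(68) | φ(113) = 113 − 1 = 112 = 2^4 · 7.
Divisors of 112: 1, 2, 4, 7, 8, 14, 16, 28, 56, 112.
Compute 68^d (mod 113) for the divisors d until we hit 1:
68^1 ≡ 68 (mod 113)
68^2 ≡ 104 (mod 113)
68^4 ≡ 81 (mod 113)
68^7 ≡ 35 (mod 113)
68^8 ≡ 7 (mod 113)
68^14 ≡ 95 (mod 113)
68^16 ≡ 49 (mod 113)
68^28 ≡ 98 (mod 113)
68^56 ≡ 112 (mod 113)
68^112 ≡ 1 (mod 113) ✓
Hence ord(68) = 112.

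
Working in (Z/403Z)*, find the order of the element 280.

12

By Lagrange's theorem, ord_403(280) divides φ(403) = φ(13·31) = (13−1)·(31−1) = 12·30 = 360 = 2^3 · 3^2 · 5.
Divisors of 360: 1, 2, 3, 4, 5, 6, 8, 9, 10, 12, 15, 18, 20, 24, 30, 36, 40, 45, 60, 72, 90, 120, 180, 360.
Test each divisor d:
280^1 ≡ 280
280^2 ≡ 218
280^3 ≡ 187
280^4 ≡ 373
280^5 ≡ 63
280^6 ≡ 311
280^8 ≡ 94
280^9 ≡ 125
280^10 ≡ 342
280^12 ≡ 1
Hence ord(280) = 12.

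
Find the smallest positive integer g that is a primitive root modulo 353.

φ(353) = 353 − 1 = 352 = 2^5 · 11.
g is a primitive root iff g^(352/q) ≢ 1 (mod 353) for each prime q ∈ {2, 11}.
g = 2: 2^176 ≡ 1 — hits 1, so not a primitive root.
g = 3: 3^176 ≡ 352; 3^32 ≡ 140 — none is 1, so 3 is a primitive root.
The smallest primitive root modulo 353 is 3.

3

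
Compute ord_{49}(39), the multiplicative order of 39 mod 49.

21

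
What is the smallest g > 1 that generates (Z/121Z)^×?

φ(121) = φ(11^2) = 11·(11−1) = 110 = 2 · 5 · 11.
g is a primitive root iff g^(110/q) ≢ 1 (mod 121) for each prime q ∈ {2, 5, 11}.
g = 2: 2^55 ≡ 120; 2^22 ≡ 81; 2^10 ≡ 56 — none is 1, so 2 is a primitive root.
The smallest primitive root modulo 121 is 2.

2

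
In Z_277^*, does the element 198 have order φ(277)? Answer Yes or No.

No

φ(277) = 277 − 1 = 276 = 2^2 · 3 · 23.
Test 198^(276/q) mod 277 for each prime factor q of 276:
198^138 ≡ 1 (mod 277)  [q = 2: ≡ 1 ✗]
198^92 ≡ 160 (mod 277)  [q = 3: ≢ 1 ✓]
198^12 ≡ 27 (mod 277)  [q = 23: ≢ 1 ✓]
Since 198^138 ≡ 1, the order of 198 divides 138 < 276, so 198 is not a primitive root.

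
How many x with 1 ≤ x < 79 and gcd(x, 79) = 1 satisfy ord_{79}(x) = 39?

24

φ(79) = 79 − 1 = 78 = 2 · 3 · 13.
Since (Z/79Z)^× is cyclic of order 78, the number of elements of order d is φ(d) when d | 78 and 0 otherwise.
39 = 3 · 13 divides 78, and φ(39) = 24.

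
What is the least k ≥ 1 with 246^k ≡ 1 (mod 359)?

179

By Lagrange's theorem, ord_359(246) divides φ(359) = 359 − 1 = 358 = 2 · 179.
Divisors of 358: 1, 2, 179, 358.
Test each divisor d:
246^1 ≡ 246 (mod 359)
246^2 ≡ 204 (mod 359)
246^179 ≡ 1 (mod 359) ✓
Hence ord(246) = 179.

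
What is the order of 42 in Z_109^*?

108

The order of 42 must divide φ(109) = 109 − 1 = 108 = 2^2 · 3^3.
Divisors of 108: 1, 2, 3, 4, 6, 9, 12, 18, 27, 36, 54, 108.
Check 42^d mod 109 for each divisor in increasing order:
42^1 ≡ 42 (mod 109)
42^2 ≡ 20 (mod 109)
42^3 ≡ 77 (mod 109)
42^4 ≡ 73 (mod 109)
42^6 ≡ 43 (mod 109)
42^9 ≡ 41 (mod 109)
42^12 ≡ 105 (mod 109)
42^18 ≡ 46 (mod 109)
42^27 ≡ 33 (mod 109)
42^36 ≡ 45 (mod 109)
42^54 ≡ 108 (mod 109)
42^108 ≡ 1 (mod 109) ✓
Hence ord(42) = 108.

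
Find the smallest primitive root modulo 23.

φ(23) = 23 − 1 = 22 = 2 · 11.
g is a primitive root iff g^(22/q) ≢ 1 (mod 23) for each prime q ∈ {2, 11}.
g = 2: 2^11 ≡ 1 — hits 1, so not a primitive root.
g = 3: 3^11 ≡ 1 — hits 1, so not a primitive root.
g = 4: 4^11 ≡ 1 — hits 1, so not a primitive root.
g = 5: 5^11 ≡ 22; 5^2 ≡ 2 — none is 1, so 5 is a primitive root.
Hence the least primitive root of 23 is 5.

5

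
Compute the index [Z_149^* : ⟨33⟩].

ord(33) | φ(149) = 149 − 1 = 148 = 2^2 · 37.
Divisors of 148: 1, 2, 4, 37, 74, 148.
Evaluate successive powers at the divisors of 148:
33^1 ≡ 33
33^2 ≡ 46
33^4 ≡ 30
33^37 ≡ 1
So ord_149(33) = 37, hence |⟨33⟩| = 37.
Index = |(Z/149Z)^×| / |⟨33⟩| = 148 / 37 = 4.

4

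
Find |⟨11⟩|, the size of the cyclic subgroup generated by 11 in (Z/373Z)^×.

372

The order of 11 must divide φ(373) = 373 − 1 = 372 = 2^2 · 3 · 31.
Divisors of 372: 1, 2, 3, 4, 6, 12, 31, 62, 93, 124, 186, 372.
Check 11^d mod 373 for each divisor in increasing order:
11^1 ≡ 11
11^2 ≡ 121
11^3 ≡ 212
11^4 ≡ 94
11^6 ≡ 184
11^12 ≡ 286
11^31 ≡ 173
11^62 ≡ 89
11^93 ≡ 104
11^124 ≡ 88
11^186 ≡ 372
11^372 ≡ 1
Hence ord(11) = 372.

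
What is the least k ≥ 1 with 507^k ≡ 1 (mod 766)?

Since 507 ∈ (Z/766Z)^×, its order divides φ(766) = φ(2)·φ(383) = 1·382 = 382 = 2 · 191.
Divisors of 382: 1, 2, 191, 382.
Test each divisor d:
507^1 ≡ 507
507^2 ≡ 439
507^191 ≡ 1
Therefore the multiplicative order of 507 modulo 766 is 191.

191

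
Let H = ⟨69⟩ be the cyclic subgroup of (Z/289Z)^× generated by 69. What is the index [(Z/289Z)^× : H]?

16

By Lagrange's theorem, ord_289(69) divides φ(289) = φ(17^2) = 17·(17−1) = 272 = 2^4 · 17.
Divisors of 272: 1, 2, 4, 8, 16, 17, 34, 68, 136, 272.
Evaluate successive powers at the divisors of 272:
69^1 ≡ 69 (mod 289)
69^2 ≡ 137 (mod 289)
69^4 ≡ 273 (mod 289)
69^8 ≡ 256 (mod 289)
69^16 ≡ 222 (mod 289)
69^17 ≡ 1 (mod 289) ✓
The order of 69 is 17, so the subgroup it generates has 17 elements.
[(Z/289Z)^× : ⟨69⟩] = 272/17 = 16.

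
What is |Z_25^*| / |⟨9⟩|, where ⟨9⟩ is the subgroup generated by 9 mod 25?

The order of 9 must divide φ(25) = φ(5^2) = 5·(5−1) = 20 = 2^2 · 5.
Divisors of 20: 1, 2, 4, 5, 10, 20.
Evaluate successive powers at the divisors of 20:
9^1 ≡ 9 (mod 25)
9^2 ≡ 6 (mod 25)
9^4 ≡ 11 (mod 25)
9^5 ≡ 24 (mod 25)
9^10 ≡ 1 (mod 25) ✓
Thus |⟨9⟩| = ord(9) = 10.
The index is φ(25) / ord(9) = 20 / 10 = 2.

2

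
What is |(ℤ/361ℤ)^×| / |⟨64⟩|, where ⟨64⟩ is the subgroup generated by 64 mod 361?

6

ord(64) | φ(361) = φ(19^2) = 19·(19−1) = 342 = 2 · 3^2 · 19.
Divisors of 342: 1, 2, 3, 6, 9, 18, 19, 38, 57, 114, 171, 342.
Test each divisor d:
64^1 ≡ 64 (mod 361)
64^2 ≡ 125 (mod 361)
64^3 ≡ 58 (mod 361)
64^6 ≡ 115 (mod 361)
64^9 ≡ 172 (mod 361)
64^18 ≡ 343 (mod 361)
64^19 ≡ 292 (mod 361)
64^38 ≡ 68 (mod 361)
64^57 ≡ 1 (mod 361) ✓
Thus |⟨64⟩| = ord(64) = 57.
Index = |(Z/361Z)^×| / |⟨64⟩| = 342 / 57 = 6.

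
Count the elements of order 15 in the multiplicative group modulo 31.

φ(31) = 31 − 1 = 30 = 2 · 3 · 5.
(Z/31Z)^× is cyclic (|G| = 30); a cyclic group of order m has exactly φ(d) elements of each order d | m, and none otherwise.
15 = 3 · 5 divides 30, and φ(15) = 8.

8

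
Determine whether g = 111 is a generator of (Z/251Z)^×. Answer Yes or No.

φ(251) = 251 − 1 = 250 = 2 · 5^3.
111 is a primitive root mod 251 iff 111^(φ(251)/q) ≢ 1 for every prime q | φ(251), i.e. q ∈ {2, 5}.
111^125 ≡ 250 (mod 251)  [q = 2: ≢ 1 ✓]
111^50 ≡ 113 (mod 251)  [q = 5: ≢ 1 ✓]
None equal 1, so ord_251(111) = 250: 111 is a primitive root.

Yes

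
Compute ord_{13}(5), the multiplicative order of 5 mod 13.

4

By Lagrange's theorem, ord_13(5) divides φ(13) = 13 − 1 = 12 = 2^2 · 3.
Divisors of 12: 1, 2, 3, 4, 6, 12.
Check 5^d mod 13 for each divisor in increasing order:
5^1 ≡ 5 (mod 13)
5^2 ≡ 12 (mod 13)
5^3 ≡ 8 (mod 13)
5^4 ≡ 1 (mod 13) ✓
The smallest such exponent is 4, so the order of 5 is 4.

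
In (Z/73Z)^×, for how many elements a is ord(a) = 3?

φ(73) = 73 − 1 = 72 = 2^3 · 3^2.
(Z/73Z)^× is cyclic (|G| = 72); a cyclic group of order m has exactly φ(d) elements of each order d | m, and none otherwise.
3 | 72, and φ(3) = 3 − 1 = 2.

2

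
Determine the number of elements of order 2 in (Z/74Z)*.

1

φ(74) = φ(2)·φ(37) = 1·36 = 36 = 2^2 · 3^2.
(Z/74Z)^× is cyclic (|G| = 36); a cyclic group of order m has exactly φ(d) elements of each order d | m, and none otherwise.
2 | 36, and φ(2) = 2 − 1 = 1.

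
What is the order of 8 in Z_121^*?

110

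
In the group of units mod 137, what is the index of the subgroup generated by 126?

Since 126 ∈ (Z/137Z)^×, its order divides φ(137) = 137 − 1 = 136 = 2^3 · 17.
Divisors of 136: 1, 2, 4, 8, 17, 34, 68, 136.
Test each divisor d:
126^1 ≡ 126 (mod 137)
126^2 ≡ 121 (mod 137)
126^4 ≡ 119 (mod 137)
126^8 ≡ 50 (mod 137)
126^17 ≡ 37 (mod 137)
126^34 ≡ 136 (mod 137)
126^68 ≡ 1 (mod 137) ✓
The order of 126 is 68, so the subgroup it generates has 68 elements.
Index = |(Z/137Z)^×| / |⟨126⟩| = 136 / 68 = 2.

2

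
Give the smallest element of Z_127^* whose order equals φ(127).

3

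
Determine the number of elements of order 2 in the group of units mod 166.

φ(166) = φ(2)·φ(83) = 1·82 = 82 = 2 · 41.
Since (Z/166Z)^× is cyclic of order 82, the number of elements of order d is φ(d) when d | 82 and 0 otherwise.
2 | 82, and φ(2) = 2 − 1 = 1.

1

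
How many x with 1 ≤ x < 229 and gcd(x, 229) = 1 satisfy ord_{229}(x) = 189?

0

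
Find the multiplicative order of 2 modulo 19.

18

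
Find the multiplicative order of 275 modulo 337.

ord(275) | φ(337) = 337 − 1 = 336 = 2^4 · 3 · 7.
Divisors of 336: 1, 2, 3, 4, 6, 7, 8, 12, 14, 16, 21, 24, 28, 42, 48, 56, 84, 112, 168, 336.
Test each divisor d:
275^1 ≡ 275 (mod 337)
275^2 ≡ 137 (mod 337)
275^3 ≡ 268 (mod 337)
275^4 ≡ 234 (mod 337)
275^6 ≡ 43 (mod 337)
275^7 ≡ 30 (mod 337)
275^8 ≡ 162 (mod 337)
275^12 ≡ 164 (mod 337)
275^14 ≡ 226 (mod 337)
275^16 ≡ 295 (mod 337)
275^21 ≡ 40 (mod 337)
275^24 ≡ 273 (mod 337)
275^28 ≡ 189 (mod 337)
275^42 ≡ 252 (mod 337)
275^48 ≡ 52 (mod 337)
275^56 ≡ 336 (mod 337)
275^84 ≡ 148 (mod 337)
275^112 ≡ 1 (mod 337) ✓
So ord_337(275) = 112.

112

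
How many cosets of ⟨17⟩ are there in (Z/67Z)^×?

2

ord(17) | φ(67) = 67 − 1 = 66 = 2 · 3 · 11.
Divisors of 66: 1, 2, 3, 6, 11, 22, 33, 66.
Compute 17^d (mod 67) for the divisors d until we hit 1:
17^1 ≡ 17
17^2 ≡ 21
17^3 ≡ 22
17^6 ≡ 15
17^11 ≡ 29
17^22 ≡ 37
17^33 ≡ 1
The order of 17 is 33, so the subgroup it generates has 33 elements.
Index = |(Z/67Z)^×| / |⟨17⟩| = 66 / 33 = 2.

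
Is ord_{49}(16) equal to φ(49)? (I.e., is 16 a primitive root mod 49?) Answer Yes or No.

No

φ(49) = φ(7^2) = 7·(7−1) = 42 = 2 · 3 · 7.
16 is a primitive root mod 49 iff 16^(φ(49)/q) ≢ 1 for every prime q | φ(49), i.e. q ∈ {2, 3, 7}.
16^21 ≡ 1 (mod 49)  [q = 2: ≡ 1 ✗]
16^14 ≡ 18 (mod 49)  [q = 3: ≢ 1 ✓]
16^6 ≡ 8 (mod 49)  [q = 7: ≢ 1 ✓]
16^21 ≡ 1 shows ord(16) | 21, strictly less than φ(49); not a primitive root.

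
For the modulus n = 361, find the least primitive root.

φ(361) = φ(19^2) = 19·(19−1) = 342 = 2 · 3^2 · 19.
Test candidates g = 2, 3, … against the prime factors q ∈ {2, 3, 19} of φ(361): g is a generator iff g^(342/q) ≢ 1 for every such q.
g = 2: 2^171 ≡ 360; 2^114 ≡ 292; 2^18 ≡ 58 — none is 1, so 2 is a primitive root.
Hence the least primitive root of 361 is 2.

2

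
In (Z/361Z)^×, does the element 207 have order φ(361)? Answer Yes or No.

φ(361) = φ(19^2) = 19·(19−1) = 342 = 2 · 3^2 · 19.
An element g generates (Z/361Z)^× iff g^(342/q) ≢ 1 (mod 361) for each prime q ∈ {2, 3, 19}.
207^171 ≡ 1 (mod 361)  [q = 2: ≡ 1 ✗]
207^114 ≡ 292 (mod 361)  [q = 3: ≢ 1 ✓]
207^18 ≡ 343 (mod 361)  [q = 19: ≢ 1 ✓]
The check at q = 2 fails, so 207 generates a proper subgroup.

No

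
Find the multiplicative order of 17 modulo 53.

26

ord(17) | φ(53) = 53 − 1 = 52 = 2^2 · 13.
Divisors of 52: 1, 2, 4, 13, 26, 52.
Test each divisor d:
17^1 ≡ 17 (mod 53)
17^2 ≡ 24 (mod 53)
17^4 ≡ 46 (mod 53)
17^13 ≡ 52 (mod 53)
17^26 ≡ 1 (mod 53) ✓
Therefore the multiplicative order of 17 modulo 53 is 26.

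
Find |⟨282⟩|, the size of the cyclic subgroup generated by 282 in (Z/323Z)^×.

144

ord(282) | φ(323) = φ(17·19) = (17−1)·(19−1) = 16·18 = 288 = 2^5 · 3^2.
Divisors of 288: 1, 2, 3, 4, 6, 8, 9, 12, 16, 18, 24, 32, 36, 48, 72, 96, 144, 288.
Compute 282^d (mod 323) for the divisors d until we hit 1:
282^1 ≡ 282
282^2 ≡ 66
282^3 ≡ 201
282^4 ≡ 157
282^6 ≡ 26
282^8 ≡ 101
282^9 ≡ 58
282^12 ≡ 30
282^16 ≡ 188
282^18 ≡ 134
282^24 ≡ 254
282^32 ≡ 137
282^36 ≡ 191
282^48 ≡ 239
282^72 ≡ 305
282^96 ≡ 273
282^144 ≡ 1
So ord_323(282) = 144.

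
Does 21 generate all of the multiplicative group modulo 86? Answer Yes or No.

No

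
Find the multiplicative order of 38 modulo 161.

Since 38 ∈ (Z/161Z)^×, its order divides φ(161) = φ(7·23) = (7−1)·(23−1) = 6·22 = 132 = 2^2 · 3 · 11.
Divisors of 132: 1, 2, 3, 4, 6, 11, 12, 22, 33, 44, 66, 132.
Test each divisor d:
38^1 ≡ 38
38^2 ≡ 156
38^3 ≡ 132
38^4 ≡ 25
38^6 ≡ 36
38^11 ≡ 68
38^12 ≡ 8
38^22 ≡ 116
38^33 ≡ 160
38^44 ≡ 93
38^66 ≡ 1
Hence ord(38) = 66.

66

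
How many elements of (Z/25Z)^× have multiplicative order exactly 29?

0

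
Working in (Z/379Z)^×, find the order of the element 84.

9

By Lagrange's theorem, ord_379(84) divides φ(379) = 379 − 1 = 378 = 2 · 3^3 · 7.
Divisors of 378: 1, 2, 3, 6, 7, 9, 14, 18, 21, 27, 42, 54, 63, 126, 189, 378.
Compute 84^d (mod 379) for the divisors d until we hit 1:
84^1 ≡ 84 (mod 379)
84^2 ≡ 234 (mod 379)
84^3 ≡ 327 (mod 379)
84^6 ≡ 51 (mod 379)
84^7 ≡ 115 (mod 379)
84^9 ≡ 1 (mod 379) ✓
The smallest such exponent is 9, so the order of 84 is 9.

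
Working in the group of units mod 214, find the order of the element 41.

ord(41) | φ(214) = φ(2)·φ(107) = 1·106 = 106 = 2 · 53.
Divisors of 106: 1, 2, 53, 106.
Evaluate successive powers at the divisors of 106:
41^1 ≡ 41 (mod 214)
41^2 ≡ 183 (mod 214)
41^53 ≡ 1 (mod 214) ✓
So ord_214(41) = 53.

53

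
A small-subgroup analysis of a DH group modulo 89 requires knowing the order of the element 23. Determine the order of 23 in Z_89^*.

The order of 23 must divide φ(89) = 89 − 1 = 88 = 2^3 · 11.
Divisors of 88: 1, 2, 4, 8, 11, 22, 44, 88.
Check 23^d mod 89 for each divisor in increasing order:
23^1 ≡ 23 (mod 89)
23^2 ≡ 84 (mod 89)
23^4 ≡ 25 (mod 89)
23^8 ≡ 2 (mod 89)
23^11 ≡ 37 (mod 89)
23^22 ≡ 34 (mod 89)
23^44 ≡ 88 (mod 89)
23^88 ≡ 1 (mod 89) ✓
Hence ord(23) = 88.

88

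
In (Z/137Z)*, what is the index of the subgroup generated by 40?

1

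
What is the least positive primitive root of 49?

φ(49) = φ(7^2) = 7·(7−1) = 42 = 2 · 3 · 7.
Test candidates g = 2, 3, … against the prime factors q ∈ {2, 3, 7} of φ(49): g is a generator iff g^(42/q) ≢ 1 for every such q.
g = 2: 2^21 ≡ 1 — hits 1, so not a primitive root.
g = 3: 3^21 ≡ 48; 3^14 ≡ 30; 3^6 ≡ 43 — none is 1, so 3 is a primitive root.
The smallest primitive root modulo 49 is 3.

3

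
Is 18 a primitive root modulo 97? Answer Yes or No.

φ(97) = 97 − 1 = 96 = 2^5 · 3.
An element g generates (Z/97Z)^× iff g^(96/q) ≢ 1 (mod 97) for each prime q ∈ {2, 3}.
18^48 ≡ 1 (mod 97)  [q = 2: ≡ 1 ✗]
18^32 ≡ 1 (mod 97)  [q = 3: ≡ 1 ✗]
Since 18^48 ≡ 1, the order of 18 divides 48 < 96, so 18 is not a primitive root.

No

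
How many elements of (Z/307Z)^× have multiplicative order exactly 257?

0

φ(307) = 307 − 1 = 306 = 2 · 3^2 · 17.
Since (Z/307Z)^× is cyclic of order 306, the number of elements of order d is φ(d) when d | 306 and 0 otherwise.
257 does not divide 306, so no element of (Z/307Z)^× has order 257.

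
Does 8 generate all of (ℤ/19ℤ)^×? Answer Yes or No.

No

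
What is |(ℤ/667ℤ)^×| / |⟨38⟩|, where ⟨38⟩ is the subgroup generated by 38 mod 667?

4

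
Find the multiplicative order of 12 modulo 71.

35

ord(12) | φ(71) = 71 − 1 = 70 = 2 · 5 · 7.
Divisors of 70: 1, 2, 5, 7, 10, 14, 35, 70.
Evaluate successive powers at the divisors of 70:
12^1 ≡ 12 (mod 71)
12^2 ≡ 2 (mod 71)
12^5 ≡ 48 (mod 71)
12^7 ≡ 25 (mod 71)
12^10 ≡ 32 (mod 71)
12^14 ≡ 57 (mod 71)
12^35 ≡ 1 (mod 71) ✓
Therefore the multiplicative order of 12 modulo 71 is 35.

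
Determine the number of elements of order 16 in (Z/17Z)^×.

8

φ(17) = 17 − 1 = 16 = 2^4.
(Z/17Z)^× is cyclic (|G| = 16); a cyclic group of order m has exactly φ(d) elements of each order d | m, and none otherwise.
16 = 2^4 divides 16, and φ(16) = 8.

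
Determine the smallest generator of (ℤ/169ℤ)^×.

φ(169) = φ(13^2) = 13·(13−1) = 156 = 2^2 · 3 · 13.
Test candidates g = 2, 3, … against the prime factors q ∈ {2, 3, 13} of φ(169): g is a generator iff g^(156/q) ≢ 1 for every such q.
g = 2: 2^78 ≡ 168; 2^52 ≡ 146; 2^12 ≡ 40 — none is 1, so 2 is a primitive root.
So 2 is the smallest generator of (Z/169Z)^×.

2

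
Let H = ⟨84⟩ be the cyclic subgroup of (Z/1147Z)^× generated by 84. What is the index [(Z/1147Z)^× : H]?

ord(84) | φ(1147) = φ(31·37) = (31−1)·(37−1) = 30·36 = 1080 = 2^3 · 3^3 · 5.
Divisors of 1080: 1, 2, 3, 4, 5, 6, 8, 9, 10, 12, 15, 18, 20, 24, 27, 30, 36, 40, 45, 54, 60, 72, 90, 108, 120, 135, 180, 216, 270, 360, 540, 1080.
Check 84^d mod 1147 for each divisor in increasing order:
84^1 ≡ 84 (mod 1147)
84^2 ≡ 174 (mod 1147)
84^3 ≡ 852 (mod 1147)
84^4 ≡ 454 (mod 1147)
84^5 ≡ 285 (mod 1147)
84^6 ≡ 1000 (mod 1147)
84^8 ≡ 803 (mod 1147)
84^9 ≡ 926 (mod 1147)
84^10 ≡ 935 (mod 1147)
84^12 ≡ 963 (mod 1147)
84^15 ≡ 371 (mod 1147)
84^18 ≡ 667 (mod 1147)
84^20 ≡ 211 (mod 1147)
84^24 ≡ 593 (mod 1147)
84^27 ≡ 556 (mod 1147)
84^30 ≡ 1 (mod 1147) ✓
So ord_1147(84) = 30, hence |⟨84⟩| = 30.
Index = |(Z/1147Z)^×| / |⟨84⟩| = 1080 / 30 = 36.

36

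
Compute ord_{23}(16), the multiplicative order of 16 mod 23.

11

The order of 16 must divide φ(23) = 23 − 1 = 22 = 2 · 11.
Divisors of 22: 1, 2, 11, 22.
Compute 16^d (mod 23) for the divisors d until we hit 1:
16^1 ≡ 16 (mod 23)
16^2 ≡ 3 (mod 23)
16^11 ≡ 1 (mod 23) ✓
So ord_23(16) = 11.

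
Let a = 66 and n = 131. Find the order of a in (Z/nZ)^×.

The order of 66 must divide φ(131) = 131 − 1 = 130 = 2 · 5 · 13.
Divisors of 130: 1, 2, 5, 10, 13, 26, 65, 130.
Check 66^d mod 131 for each divisor in increasing order:
66^1 ≡ 66 (mod 131)
66^2 ≡ 33 (mod 131)
66^5 ≡ 86 (mod 131)
66^10 ≡ 60 (mod 131)
66^13 ≡ 73 (mod 131)
66^26 ≡ 89 (mod 131)
66^65 ≡ 130 (mod 131)
66^130 ≡ 1 (mod 131) ✓
Hence ord(66) = 130.

130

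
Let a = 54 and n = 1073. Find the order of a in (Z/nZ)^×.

252

ord(54) | φ(1073) = φ(29·37) = (29−1)·(37−1) = 28·36 = 1008 = 2^4 · 3^2 · 7.
Divisors of 1008: 1, 2, 3, 4, 6, 7, 8, 9, 12, 14, 16, 18, 21, 24, 28, 36, 42, 48, 56, 63, 72, 84, 112, 126, 144, 168, 252, 336, 504, 1008.
Test each divisor d:
54^1 ≡ 54 (mod 1073)
54^2 ≡ 770 (mod 1073)
54^3 ≡ 806 (mod 1073)
54^4 ≡ 604 (mod 1073)
54^6 ≡ 471 (mod 1073)
54^7 ≡ 755 (mod 1073)
54^8 ≡ 1069 (mod 1073)
54^9 ≡ 857 (mod 1073)
54^12 ≡ 803 (mod 1073)
54^14 ≡ 262 (mod 1073)
54^16 ≡ 16 (mod 1073)
54^18 ≡ 517 (mod 1073)
54^21 ≡ 378 (mod 1073)
54^24 ≡ 1009 (mod 1073)
54^28 ≡ 1045 (mod 1073)
54^36 ≡ 112 (mod 1073)
54^42 ≡ 175 (mod 1073)
54^48 ≡ 877 (mod 1073)
54^56 ≡ 784 (mod 1073)
54^63 ≡ 697 (mod 1073)
54^72 ≡ 741 (mod 1073)
54^84 ≡ 581 (mod 1073)
54^112 ≡ 900 (mod 1073)
54^126 ≡ 813 (mod 1073)
54^144 ≡ 778 (mod 1073)
54^168 ≡ 639 (mod 1073)
54^252 ≡ 1 (mod 1073) ✓
Hence ord(54) = 252.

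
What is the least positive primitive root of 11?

2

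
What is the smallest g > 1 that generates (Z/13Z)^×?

2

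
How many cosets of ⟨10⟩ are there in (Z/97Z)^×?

1

The order of 10 must divide φ(97) = 97 − 1 = 96 = 2^5 · 3.
Divisors of 96: 1, 2, 3, 4, 6, 8, 12, 16, 24, 32, 48, 96.
Test each divisor d:
10^1 ≡ 10 (mod 97)
10^2 ≡ 3 (mod 97)
10^3 ≡ 30 (mod 97)
10^4 ≡ 9 (mod 97)
10^6 ≡ 27 (mod 97)
10^8 ≡ 81 (mod 97)
10^12 ≡ 50 (mod 97)
10^16 ≡ 62 (mod 97)
10^24 ≡ 75 (mod 97)
10^32 ≡ 61 (mod 97)
10^48 ≡ 96 (mod 97)
10^96 ≡ 1 (mod 97) ✓
Thus |⟨10⟩| = ord(10) = 96.
Index = |(Z/97Z)^×| / |⟨10⟩| = 96 / 96 = 1.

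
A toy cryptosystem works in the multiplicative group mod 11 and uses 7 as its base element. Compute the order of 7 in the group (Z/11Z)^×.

10

ord(7) | φ(11) = 11 − 1 = 10 = 2 · 5.
Divisors of 10: 1, 2, 5, 10.
Check 7^d mod 11 for each divisor in increasing order:
7^1 ≡ 7
7^2 ≡ 5
7^5 ≡ 10
7^10 ≡ 1
Therefore the multiplicative order of 7 modulo 11 is 10.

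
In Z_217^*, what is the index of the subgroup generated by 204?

The order of 204 must divide φ(217) = φ(7·31) = (7−1)·(31−1) = 6·30 = 180 = 2^2 · 3^2 · 5.
Divisors of 180: 1, 2, 3, 4, 5, 6, 9, 10, 12, 15, 18, 20, 30, 36, 45, 60, 90, 180.
Compute 204^d (mod 217) for the divisors d until we hit 1:
204^1 ≡ 204
204^2 ≡ 169
204^3 ≡ 190
204^4 ≡ 134
204^5 ≡ 211
204^6 ≡ 78
204^9 ≡ 64
204^10 ≡ 36
204^12 ≡ 8
204^15 ≡ 1
The order of 204 is 15, so the subgroup it generates has 15 elements.
The index is φ(217) / ord(204) = 180 / 15 = 12.

12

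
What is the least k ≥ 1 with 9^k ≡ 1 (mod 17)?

8

By Lagrange's theorem, ord_17(9) divides φ(17) = 17 − 1 = 16 = 2^4.
Divisors of 16: 1, 2, 4, 8, 16.
Evaluate successive powers at the divisors of 16:
9^1 ≡ 9 (mod 17)
9^2 ≡ 13 (mod 17)
9^4 ≡ 16 (mod 17)
9^8 ≡ 1 (mod 17) ✓
Therefore the multiplicative order of 9 modulo 17 is 8.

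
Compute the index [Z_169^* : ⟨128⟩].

1

The order of 128 must divide φ(169) = φ(13^2) = 13·(13−1) = 156 = 2^2 · 3 · 13.
Divisors of 156: 1, 2, 3, 4, 6, 12, 13, 26, 39, 52, 78, 156.
Check 128^d mod 169 for each divisor in increasing order:
128^1 ≡ 128
128^2 ≡ 160
128^3 ≡ 31
128^4 ≡ 81
128^6 ≡ 116
128^12 ≡ 105
128^13 ≡ 89
128^26 ≡ 147
128^39 ≡ 70
128^52 ≡ 146
128^78 ≡ 168
128^156 ≡ 1
So ord_169(128) = 156, hence |⟨128⟩| = 156.
The index is φ(169) / ord(128) = 156 / 156 = 1.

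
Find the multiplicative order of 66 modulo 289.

Since 66 ∈ (Z/289Z)^×, its order divides φ(289) = φ(17^2) = 17·(17−1) = 272 = 2^4 · 17.
Divisors of 272: 1, 2, 4, 8, 16, 17, 34, 68, 136, 272.
Check 66^d mod 289 for each divisor in increasing order:
66^1 ≡ 66 (mod 289)
66^2 ≡ 21 (mod 289)
66^4 ≡ 152 (mod 289)
66^8 ≡ 273 (mod 289)
66^16 ≡ 256 (mod 289)
66^17 ≡ 134 (mod 289)
66^34 ≡ 38 (mod 289)
66^68 ≡ 288 (mod 289)
66^136 ≡ 1 (mod 289) ✓
So ord_289(66) = 136.

136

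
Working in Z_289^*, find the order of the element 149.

The order of 149 must divide φ(289) = φ(17^2) = 17·(17−1) = 272 = 2^4 · 17.
Divisors of 272: 1, 2, 4, 8, 16, 17, 34, 68, 136, 272.
Test each divisor d:
149^1 ≡ 149 (mod 289)
149^2 ≡ 237 (mod 289)
149^4 ≡ 103 (mod 289)
149^8 ≡ 205 (mod 289)
149^16 ≡ 120 (mod 289)
149^17 ≡ 251 (mod 289)
149^34 ≡ 288 (mod 289)
149^68 ≡ 1 (mod 289) ✓
The smallest such exponent is 68, so the order of 149 is 68.

68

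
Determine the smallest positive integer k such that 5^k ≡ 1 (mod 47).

46

ord(5) | φ(47) = 47 − 1 = 46 = 2 · 23.
Divisors of 46: 1, 2, 23, 46.
Check 5^d mod 47 for each divisor in increasing order:
5^1 ≡ 5
5^2 ≡ 25
5^23 ≡ 46
5^46 ≡ 1
So ord_47(5) = 46.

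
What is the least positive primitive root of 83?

2

φ(83) = 83 − 1 = 82 = 2 · 41.
g is a primitive root iff g^(82/q) ≢ 1 (mod 83) for each prime q ∈ {2, 41}.
g = 2: 2^41 ≡ 82; 2^2 ≡ 4 — none is 1, so 2 is a primitive root.
Hence the least primitive root of 83 is 2.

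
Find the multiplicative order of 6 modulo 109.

108

ord(6) | φ(109) = 109 − 1 = 108 = 2^2 · 3^3.
Divisors of 108: 1, 2, 3, 4, 6, 9, 12, 18, 27, 36, 54, 108.
Test each divisor d:
6^1 ≡ 6 (mod 109)
6^2 ≡ 36 (mod 109)
6^3 ≡ 107 (mod 109)
6^4 ≡ 97 (mod 109)
6^6 ≡ 4 (mod 109)
6^9 ≡ 101 (mod 109)
6^12 ≡ 16 (mod 109)
6^18 ≡ 64 (mod 109)
6^27 ≡ 33 (mod 109)
6^36 ≡ 63 (mod 109)
6^54 ≡ 108 (mod 109)
6^108 ≡ 1 (mod 109) ✓
The smallest such exponent is 108, so the order of 6 is 108.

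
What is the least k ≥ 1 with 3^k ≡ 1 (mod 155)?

By Lagrange's theorem, ord_155(3) divides φ(155) = φ(5·31) = (5−1)·(31−1) = 4·30 = 120 = 2^3 · 3 · 5.
Divisors of 120: 1, 2, 3, 4, 5, 6, 8, 10, 12, 15, 20, 24, 30, 40, 60, 120.
Check 3^d mod 155 for each divisor in increasing order:
3^1 ≡ 3 (mod 155)
3^2 ≡ 9 (mod 155)
3^3 ≡ 27 (mod 155)
3^4 ≡ 81 (mod 155)
3^5 ≡ 88 (mod 155)
3^6 ≡ 109 (mod 155)
3^8 ≡ 51 (mod 155)
3^10 ≡ 149 (mod 155)
3^12 ≡ 101 (mod 155)
3^15 ≡ 92 (mod 155)
3^20 ≡ 36 (mod 155)
3^24 ≡ 126 (mod 155)
3^30 ≡ 94 (mod 155)
3^40 ≡ 56 (mod 155)
3^60 ≡ 1 (mod 155) ✓
The smallest such exponent is 60, so the order of 3 is 60.

60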